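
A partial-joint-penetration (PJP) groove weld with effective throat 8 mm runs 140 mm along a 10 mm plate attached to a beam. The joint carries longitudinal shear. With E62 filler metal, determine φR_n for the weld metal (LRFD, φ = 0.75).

E62XX → F_EXX = 620 MPa.
Effective throat (given) t_e = 8 mm.
A_we = 8 × 140 = 1120 mm².
F_nw = 0.6 F_EXX = 372 MPa.
φR_n = 0.75 × 372 × 1120 × 10⁻³ = 312.5 kN.

φR_n ≈ 312 kN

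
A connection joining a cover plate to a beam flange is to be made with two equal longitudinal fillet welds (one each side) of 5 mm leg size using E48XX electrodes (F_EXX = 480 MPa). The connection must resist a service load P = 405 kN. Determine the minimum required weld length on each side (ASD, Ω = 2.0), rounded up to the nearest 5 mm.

L = 400 mm on each side

Throat t_e = 0.707 × 5 = 3.535 mm.
r_n/Ω = (0.6 × 480 × 3.535) / 2.0 = 509 N/mm = 0.509 kN/mm.
L_req = P / (r_n/Ω) = 405 / 0.509 = 795.6 mm total.
Per side: 795.6 / 2 = 397.8 mm.
Round up → use L = 400 mm on each side.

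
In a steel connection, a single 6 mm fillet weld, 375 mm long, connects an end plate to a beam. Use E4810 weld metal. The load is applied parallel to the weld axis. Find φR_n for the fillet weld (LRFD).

φR_n ≈ 344 kN

E48XX → F_EXX = 480 MPa.
Effective throat t_e = 0.707 × 6 = 4.242 mm.
Total length L = 375 mm; A_we = 4.242 × 375 = 1591 mm².
F_nw = 0.6 F_EXX = 0.6 × 480 = 288 MPa.
φR_n = 0.75 × 288 × 1591 × 10⁻³ = 343.6 kN.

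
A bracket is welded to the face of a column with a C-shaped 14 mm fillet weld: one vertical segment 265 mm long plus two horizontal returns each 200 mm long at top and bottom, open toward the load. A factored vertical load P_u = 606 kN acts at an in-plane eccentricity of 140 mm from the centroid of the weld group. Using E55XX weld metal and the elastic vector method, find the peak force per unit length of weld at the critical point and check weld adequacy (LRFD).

E55XX → F_EXX = 550 MPa.
Total weld length L_w = 665 mm. Treat welds as unit-width lines.
Centroid: x̄ = 2×200×100 / 665 = 60.15 mm from the vertical weld.
Polar moment about centroid: J = I_x + I_y = [265³/12 + 2×200×132.5²] + [265×60.15² + 2(200³/12 + 200×39.85²)] = 11500000 mm³.
Direct shear f_v = P/L_w = 606×10³ / 665 = 911.3 N/mm (vertical).
Torsion M = P·e = 606×10³ × 140 = 84840000 N·mm.
Critical point at (x, y) = (139.8, 132.5) from centroid. f_tx = M·y/J = 977.5 N/mm; f_ty = M·x/J = 1032 N/mm.
Resultant f_max = √[f_tx² + (f_v + f_ty)²] = √[977.5² + (911.3 + 1032)²] = 2175 N/mm.
Capacity per unit length: φr_n = 0.75 × 0.6 × 550 × (0.707 × 14) = 2450 N/mm.
2175 ≤ 2450 → adequate.

f_max ≈ 2170 N/mm; adequate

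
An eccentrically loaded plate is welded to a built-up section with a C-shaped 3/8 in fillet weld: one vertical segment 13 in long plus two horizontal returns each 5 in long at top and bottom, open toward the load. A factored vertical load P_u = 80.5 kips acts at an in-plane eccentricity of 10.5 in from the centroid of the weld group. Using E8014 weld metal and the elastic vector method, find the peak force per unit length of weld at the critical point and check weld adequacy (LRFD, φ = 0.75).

E80XX → F_EXX = 80 ksi.
Total weld length L_w = 23 in. Treat welds as unit-width lines.
Centroid: x̄ = 2×5×2.5 / 23 = 1.087 in from the vertical weld.
Polar moment about centroid: J = I_x + I_y = [13³/12 + 2×5×6.5²] + [13×1.087² + 2(5³/12 + 5×1.413²)] = 661.7 in³.
Direct shear f_v = P/L_w = 80.5 / 23 = 3.5 kip/in (vertical).
Torsion M = P·e = 80.5 × 10.5 = 845.25 kip·in.
Critical point at (x, y) = (3.913, 6.5) from centroid. f_tx = M·y/J = 8.303 kip/in; f_ty = M·x/J = 4.998 kip/in.
Resultant f_max = √[f_tx² + (f_v + f_ty)²] = √[8.303² + (3.5 + 4.998)²] = 11.88 kip/in.
Capacity per unit length: φr_n = 0.75 × 0.6 × 80 × (0.707 × 0.375) = 9.544 kip/in.
11.88 > 9.544 → NOT adequate.

f_max ≈ 11.9 kip/in; NOT adequate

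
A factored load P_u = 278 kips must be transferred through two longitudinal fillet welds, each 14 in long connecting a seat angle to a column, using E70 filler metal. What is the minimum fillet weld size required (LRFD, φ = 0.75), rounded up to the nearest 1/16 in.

E70XX → F_EXX = 70 ksi.
Total weld length L = 28 in.
Required throat t_e = P_u / (φ × 0.6 F_EXX × L) = 278 / (0.75 × 0.6 × 70 × 28) = 0.3152 in.
Required leg w = t_e / 0.707 = 0.4458 in → use 1/2 in.

w = 1/2 in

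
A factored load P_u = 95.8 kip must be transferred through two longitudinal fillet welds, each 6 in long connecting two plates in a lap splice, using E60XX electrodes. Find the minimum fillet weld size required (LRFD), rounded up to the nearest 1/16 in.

w = 7/16 in

E60XX → F_EXX = 60 ksi.
Total weld length L = 12 in.
Required throat t_e = P_u / (φ × 0.6 F_EXX × L) = 95.8 / (0.75 × 0.6 × 60 × 12) = 0.2957 in.
Required leg w = t_e / 0.707 = 0.4182 in → use 7/16 in.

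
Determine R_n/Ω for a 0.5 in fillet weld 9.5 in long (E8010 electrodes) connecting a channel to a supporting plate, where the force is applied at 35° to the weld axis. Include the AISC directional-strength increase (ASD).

E80XX → F_EXX = 80 ksi.
t_e = 0.707 × 0.5 = 0.3535 in; A_we = 0.3535 × 9.5 = 3.358 in².
Directional factor: 1.0 + 0.5 sin^1.5(35°) = 1.217.
F_nw = 0.6 × 80 × 1.217 = 58.43 ksi.
R_n/Ω = (58.43 × 3.358) / 2.0 = 98.1 kips.

R_n/Ω ≈ 98.1 kips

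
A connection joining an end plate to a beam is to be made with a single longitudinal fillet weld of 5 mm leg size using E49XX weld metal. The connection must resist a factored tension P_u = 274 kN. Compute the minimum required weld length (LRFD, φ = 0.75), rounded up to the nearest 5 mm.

E49XX → F_EXX = 490 MPa.
Throat t_e = 0.707 × 5 = 3.535 mm.
φr_n = 0.75 × 0.6 × 490 × 3.535 × 10⁻³ = 0.7795 kN/mm.
L_req = P_u / φr_n = 274 / 0.7795 = 351.5 mm total.
Round up → use L = 355 mm.

L = 355 mm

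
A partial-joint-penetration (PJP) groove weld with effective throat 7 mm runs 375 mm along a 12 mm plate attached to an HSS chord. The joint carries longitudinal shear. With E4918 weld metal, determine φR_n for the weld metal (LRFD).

φR_n ≈ 579 kN

E49XX → F_EXX = 490 MPa.
Effective throat (given) t_e = 7 mm.
A_we = 7 × 375 = 2625 mm².
F_nw = 0.6 F_EXX = 294 MPa.
φR_n = 0.75 × 294 × 2625 × 10⁻³ = 578.8 kN.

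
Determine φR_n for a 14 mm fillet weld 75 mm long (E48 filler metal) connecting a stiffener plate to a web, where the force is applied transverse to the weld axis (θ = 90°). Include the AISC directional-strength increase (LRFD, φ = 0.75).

φR_n ≈ 241 kN

E48XX → F_EXX = 480 MPa.
t_e = 0.707 × 14 = 9.898 mm; A_we = 9.898 × 75 = 742.4 mm².
Directional factor: 1.0 + 0.5 sin^1.5(90°) = 1.5.
F_nw = 0.6 × 480 × 1.5 = 432 MPa.
φR_n = 0.75 × 432 × 742.4 × 10⁻³ = 240.5 kN.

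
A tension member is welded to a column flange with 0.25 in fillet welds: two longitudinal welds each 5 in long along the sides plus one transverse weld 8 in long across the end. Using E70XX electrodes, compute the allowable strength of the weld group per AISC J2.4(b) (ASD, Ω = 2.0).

E70XX → F_EXX = 70 ksi.
t_e = 0.707 × 0.25 = 0.1767 in.
R_nwl = 0.6 × 70 × 0.1767 × 10 = 74.23 kip (longitudinal, 2 welds).
R_nwt = 0.6 × 70 × 0.1767 × 8 = 59.39 kip (transverse, base value).
(i) R_nwl + R_nwt = 133.6 kip; (ii) 0.85 R_nwl + 1.5 R_nwt = 152.2 kip.
R_n = max = 152.2 kip [governs: (ii)]; R_n/Ω = 76.09 kip.

R_n/Ω ≈ 76.1 kip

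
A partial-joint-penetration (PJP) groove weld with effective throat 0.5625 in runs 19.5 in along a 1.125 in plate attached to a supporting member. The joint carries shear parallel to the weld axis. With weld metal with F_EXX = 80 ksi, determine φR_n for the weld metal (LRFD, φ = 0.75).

φR_n ≈ 395 kip

Effective throat (given) t_e = 0.5625 in.
A_we = 0.5625 × 19.5 = 10.97 in².
F_nw = 0.6 F_EXX = 48 ksi.
φR_n = 0.75 × 48 × 10.97 = 394.9 kip.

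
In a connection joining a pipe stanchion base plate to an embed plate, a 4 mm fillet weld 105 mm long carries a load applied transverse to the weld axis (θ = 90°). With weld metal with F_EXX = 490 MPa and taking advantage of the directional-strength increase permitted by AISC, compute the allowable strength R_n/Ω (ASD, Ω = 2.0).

R_n/Ω ≈ 65.5 kN

t_e = 0.707 × 4 = 2.828 mm; A_we = 2.828 × 105 = 296.9 mm².
Directional factor: 1.0 + 0.5 sin^1.5(90°) = 1.5.
F_nw = 0.6 × 490 × 1.5 = 441 MPa.
R_n/Ω = (441 × 296.9) / 2.0 × 10⁻³ = 65.48 kN.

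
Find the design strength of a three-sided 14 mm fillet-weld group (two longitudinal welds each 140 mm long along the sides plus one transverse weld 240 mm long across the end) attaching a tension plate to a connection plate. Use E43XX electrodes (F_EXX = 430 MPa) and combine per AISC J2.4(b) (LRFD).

φR_n ≈ 1150 kN

t_e = 0.707 × 14 = 9.898 mm.
R_nwl = 0.6 × 430 × 9.898 × 280 × 10⁻³ = 715 kN (longitudinal, 2 welds).
R_nwt = 0.6 × 430 × 9.898 × 240 × 10⁻³ = 612.9 kN (transverse, base value).
(i) R_nwl + R_nwt = 1328 kN; (ii) 0.85 R_nwl + 1.5 R_nwt = 1527 kN.
R_n = max = 1527 kN [governs: (ii)]; φR_n = 1145 kN.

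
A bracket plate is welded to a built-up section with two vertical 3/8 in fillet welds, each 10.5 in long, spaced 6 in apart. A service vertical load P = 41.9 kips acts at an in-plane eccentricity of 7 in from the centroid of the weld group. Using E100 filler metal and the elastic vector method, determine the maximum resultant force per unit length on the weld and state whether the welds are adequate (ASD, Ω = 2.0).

f_max ≈ 5.89 kip/in; adequate

E100XX → F_EXX = 100 ksi.
Total weld length L_w = 21 in. Treat welds as unit-width lines.
Polar moment about centroid: J = 2[d³/12 + d(b/2)²] = 2[10.5³/12 + 10.5×3²] = 381.9 in³.
Direct shear f_v = P/L_w = 41.9 / 21 = 1.995 kip/in (vertical).
Torsion M = P·e = 41.9 × 7 = 293.3 kip·in.
Critical point at (x, y) = (3, 5.25) from centroid. f_tx = M·y/J = 4.032 kip/in; f_ty = M·x/J = 2.304 kip/in.
Resultant f_max = √[f_tx² + (f_v + f_ty)²] = √[4.032² + (1.995 + 2.304)²] = 5.894 kip/in.
Capacity per unit length: r_n/Ω = (1/2.0) × 0.6 × 100 × (0.707 × 0.375) = 7.954 kip/in.
5.894 ≤ 7.954 → adequate.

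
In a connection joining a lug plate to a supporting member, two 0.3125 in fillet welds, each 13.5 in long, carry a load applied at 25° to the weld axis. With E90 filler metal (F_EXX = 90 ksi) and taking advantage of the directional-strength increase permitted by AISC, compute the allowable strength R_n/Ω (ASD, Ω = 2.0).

R_n/Ω ≈ 183 kips

t_e = 0.707 × 0.3125 = 0.2209 in; A_we = 0.2209 × 27 = 5.965 in².
Directional factor: 1.0 + 0.5 sin^1.5(25°) = 1.137.
F_nw = 0.6 × 90 × 1.137 = 61.42 ksi.
R_n/Ω = (61.42 × 5.965) / 2.0 = 183.2 kips.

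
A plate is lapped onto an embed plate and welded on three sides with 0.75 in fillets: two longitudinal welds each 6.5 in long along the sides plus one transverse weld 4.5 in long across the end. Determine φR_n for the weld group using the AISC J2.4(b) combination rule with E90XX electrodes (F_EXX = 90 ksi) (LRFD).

t_e = 0.707 × 0.75 = 0.5302 in.
R_nwl = 0.6 × 90 × 0.5302 × 13 = 372.2 kip (longitudinal, 2 welds).
R_nwt = 0.6 × 90 × 0.5302 × 4.5 = 128.9 kip (transverse, base value).
(i) R_nwl + R_nwt = 501.1 kip; (ii) 0.85 R_nwl + 1.5 R_nwt = 509.7 kip.
R_n = max = 509.7 kip [governs: (ii)]; φR_n = 382.3 kip.

φR_n ≈ 382 kip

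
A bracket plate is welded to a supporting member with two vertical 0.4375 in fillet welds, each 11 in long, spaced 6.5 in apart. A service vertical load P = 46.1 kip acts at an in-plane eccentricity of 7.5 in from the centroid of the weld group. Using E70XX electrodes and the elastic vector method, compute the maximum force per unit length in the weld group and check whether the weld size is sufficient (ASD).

f_max ≈ 6.2 kip/in; adequate

E70XX → F_EXX = 70 ksi.
Total weld length L_w = 22 in. Treat welds as unit-width lines.
Polar moment about centroid: J = 2[d³/12 + d(b/2)²] = 2[11³/12 + 11×3.25²] = 454.2 in³.
Direct shear f_v = P/L_w = 46.1 / 22 = 2.095 kip/in (vertical).
Torsion M = P·e = 46.1 × 7.5 = 345.75 kip·in.
Critical point at (x, y) = (3.25, 5.5) from centroid. f_tx = M·y/J = 4.187 kip/in; f_ty = M·x/J = 2.474 kip/in.
Resultant f_max = √[f_tx² + (f_v + f_ty)²] = √[4.187² + (2.095 + 2.474)²] = 6.197 kip/in.
Capacity per unit length: r_n/Ω = (1/2.0) × 0.6 × 70 × (0.707 × 0.4375) = 6.496 kip/in.
6.197 ≤ 6.496 → adequate.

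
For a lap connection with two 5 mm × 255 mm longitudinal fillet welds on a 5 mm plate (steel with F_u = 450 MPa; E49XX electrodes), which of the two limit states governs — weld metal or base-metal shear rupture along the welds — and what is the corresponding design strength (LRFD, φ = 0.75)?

E49XX → F_EXX = 490 MPa.
t_e = 0.707 × 5 = 3.535 mm; L = 510 mm.
Weld metal: φR_n = 0.75 × 0.6 × 490 × 3.535 × 510 × 10⁻³ = 397.5 kN.
Base metal (shear rupture): φR_n = 0.75 × 0.6 × 450 × 5 × 510 × 10⁻³ = 516.4 kN.
Governing: weld metal.

φR_n ≈ 398 kN (weld metal governs)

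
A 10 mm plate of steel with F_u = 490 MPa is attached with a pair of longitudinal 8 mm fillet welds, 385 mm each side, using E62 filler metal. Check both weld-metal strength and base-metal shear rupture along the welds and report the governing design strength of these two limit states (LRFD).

φR_n ≈ 1220 kN (weld metal governs)

E62XX → F_EXX = 620 MPa.
t_e = 0.707 × 8 = 5.656 mm; L = 770 mm.
Weld metal: φR_n = 0.75 × 0.6 × 620 × 5.656 × 770 × 10⁻³ = 1215 kN.
Base metal (shear rupture): φR_n = 0.75 × 0.6 × 490 × 10 × 770 × 10⁻³ = 1698 kN.
Governing: weld metal.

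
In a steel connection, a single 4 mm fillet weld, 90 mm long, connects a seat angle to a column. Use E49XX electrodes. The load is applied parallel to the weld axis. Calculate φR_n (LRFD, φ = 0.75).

E49XX → F_EXX = 490 MPa.
Effective throat t_e = 0.707 × 4 = 2.828 mm.
Total length L = 90 mm; A_we = 2.828 × 90 = 254.5 mm².
F_nw = 0.6 F_EXX = 0.6 × 490 = 294 MPa.
φR_n = 0.75 × 294 × 254.5 × 10⁻³ = 56.12 kN.

φR_n ≈ 56.1 kN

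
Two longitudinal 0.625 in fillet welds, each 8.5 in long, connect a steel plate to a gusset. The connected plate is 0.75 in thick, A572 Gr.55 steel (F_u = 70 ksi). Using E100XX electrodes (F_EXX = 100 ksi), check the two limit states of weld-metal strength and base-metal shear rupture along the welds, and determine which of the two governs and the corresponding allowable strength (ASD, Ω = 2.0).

t_e = 0.707 × 0.625 = 0.4419 in; L = 17 in.
Weld metal: R_n/Ω = (1/2.0) × 0.6 × 100 × 0.4419 × 17 = 225.4 kips.
Base metal (shear rupture): R_n/Ω = (1/2.0) × 0.6 × 70 × 0.75 × 17 = 267.8 kips.
Governing: weld metal.

R_n/Ω ≈ 225 kips (weld metal governs)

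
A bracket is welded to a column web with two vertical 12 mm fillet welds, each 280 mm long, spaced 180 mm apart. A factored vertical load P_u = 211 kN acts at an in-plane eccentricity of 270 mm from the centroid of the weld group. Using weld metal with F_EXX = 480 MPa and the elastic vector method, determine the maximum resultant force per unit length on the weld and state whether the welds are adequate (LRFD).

f_max ≈ 1400 N/mm; adequate

Total weld length L_w = 560 mm. Treat welds as unit-width lines.
Polar moment about centroid: J = 2[d³/12 + d(b/2)²] = 2[280³/12 + 280×90²] = 8195000 mm³.
Direct shear f_v = P/L_w = 211×10³ / 560 = 376.8 N/mm (vertical).
Torsion M = P·e = 211×10³ × 270 = 56970000 N·mm.
Critical point at (x, y) = (90, 140) from centroid. f_tx = M·y/J = 973.3 N/mm; f_ty = M·x/J = 625.7 N/mm.
Resultant f_max = √[f_tx² + (f_v + f_ty)²] = √[973.3² + (376.8 + 625.7)²] = 1397 N/mm.
Capacity per unit length: φr_n = 0.75 × 0.6 × 480 × (0.707 × 12) = 1833 N/mm.
1397 ≤ 1833 → adequate.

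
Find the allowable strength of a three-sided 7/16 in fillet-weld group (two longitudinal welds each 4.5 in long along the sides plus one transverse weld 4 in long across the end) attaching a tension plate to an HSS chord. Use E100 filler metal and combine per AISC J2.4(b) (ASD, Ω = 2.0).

E100XX → F_EXX = 100 ksi.
t_e = 0.707 × 0.4375 = 0.3093 in.
R_nwl = 0.6 × 100 × 0.3093 × 9 = 167 kip (longitudinal, 2 welds).
R_nwt = 0.6 × 100 × 0.3093 × 4 = 74.23 kip (transverse, base value).
(i) R_nwl + R_nwt = 241.3 kip; (ii) 0.85 R_nwl + 1.5 R_nwt = 253.3 kip.
R_n = max = 253.3 kip [governs: (ii)]; R_n/Ω = 126.7 kip.

R_n/Ω ≈ 127 kip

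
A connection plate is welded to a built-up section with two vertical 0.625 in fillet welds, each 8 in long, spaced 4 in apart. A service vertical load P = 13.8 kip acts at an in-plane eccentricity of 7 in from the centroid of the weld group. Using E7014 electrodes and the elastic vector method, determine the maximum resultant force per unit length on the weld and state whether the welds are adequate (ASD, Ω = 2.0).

E70XX → F_EXX = 70 ksi.
Total weld length L_w = 16 in. Treat welds as unit-width lines.
Polar moment about centroid: J = 2[d³/12 + d(b/2)²] = 2[8³/12 + 8×2²] = 149.3 in³.
Direct shear f_v = P/L_w = 13.8 / 16 = 0.8625 kip/in (vertical).
Torsion M = P·e = 13.8 × 7 = 96.6 kip·in.
Critical point at (x, y) = (2, 4) from centroid. f_tx = M·y/J = 2.588 kip/in; f_ty = M·x/J = 1.294 kip/in.
Resultant f_max = √[f_tx² + (f_v + f_ty)²] = √[2.588² + (0.8625 + 1.294)²] = 3.368 kip/in.
Capacity per unit length: r_n/Ω = (1/2.0) × 0.6 × 70 × (0.707 × 0.625) = 9.279 kip/in.
3.368 ≤ 9.279 → adequate.

f_max ≈ 3.37 kip/in; adequate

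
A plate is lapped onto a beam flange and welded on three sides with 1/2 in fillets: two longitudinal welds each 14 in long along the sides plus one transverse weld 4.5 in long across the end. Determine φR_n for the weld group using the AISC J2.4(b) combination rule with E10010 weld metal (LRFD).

E100XX → F_EXX = 100 ksi.
t_e = 0.707 × 0.5 = 0.3535 in.
R_nwl = 0.6 × 100 × 0.3535 × 28 = 593.9 kips (longitudinal, 2 welds).
R_nwt = 0.6 × 100 × 0.3535 × 4.5 = 95.44 kips (transverse, base value).
(i) R_nwl + R_nwt = 689.3 kips; (ii) 0.85 R_nwl + 1.5 R_nwt = 648 kips.
R_n = max = 689.3 kips [governs: (i)]; φR_n = 517 kips.

φR_n ≈ 517 kips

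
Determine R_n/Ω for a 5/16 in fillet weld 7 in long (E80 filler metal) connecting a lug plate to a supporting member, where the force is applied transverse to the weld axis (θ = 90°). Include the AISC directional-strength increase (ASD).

R_n/Ω ≈ 55.7 kips

E80XX → F_EXX = 80 ksi.
t_e = 0.707 × 0.3125 = 0.2209 in; A_we = 0.2209 × 7 = 1.547 in².
Directional factor: 1.0 + 0.5 sin^1.5(90°) = 1.5.
F_nw = 0.6 × 80 × 1.5 = 72 ksi.
R_n/Ω = (72 × 1.547) / 2.0 = 55.68 kips.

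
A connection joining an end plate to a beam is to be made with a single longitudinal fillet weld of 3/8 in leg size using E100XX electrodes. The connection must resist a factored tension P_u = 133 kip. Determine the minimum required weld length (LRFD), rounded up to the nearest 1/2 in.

L = 11.5 in

E100XX → F_EXX = 100 ksi.
Throat t_e = 0.707 × 0.375 = 0.2651 in.
φr_n = 0.75 × 0.6 × 100 × 0.2651 = 11.93 kip/in.
L_req = P_u / φr_n = 133 / 11.93 = 11.15 in total.
Round up → use L = 11.5 in.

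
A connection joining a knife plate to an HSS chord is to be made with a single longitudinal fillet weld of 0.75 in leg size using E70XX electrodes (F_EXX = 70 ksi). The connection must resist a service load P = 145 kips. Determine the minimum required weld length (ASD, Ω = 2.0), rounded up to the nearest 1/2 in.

L = 13.5 in

Throat t_e = 0.707 × 0.75 = 0.5302 in.
r_n/Ω = (0.6 × 70 × 0.5302) / 2.0 = 11.14 kip/in.
L_req = P / (r_n/Ω) = 145 / 11.14 = 13.02 in total.
Round up → use L = 13.5 in.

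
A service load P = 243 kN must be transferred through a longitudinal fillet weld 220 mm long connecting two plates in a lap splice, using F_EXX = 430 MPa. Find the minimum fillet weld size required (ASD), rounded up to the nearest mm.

Total weld length L = 220 mm.
Required throat t_e = P × Ω / (0.6 F_EXX × L) = 243 × 2.0 / (0.6 × 430 × 220 × 10⁻³) = 8.562 mm.
Required leg w = t_e / 0.707 = 12.11 mm → use 13 mm.

w = 13 mm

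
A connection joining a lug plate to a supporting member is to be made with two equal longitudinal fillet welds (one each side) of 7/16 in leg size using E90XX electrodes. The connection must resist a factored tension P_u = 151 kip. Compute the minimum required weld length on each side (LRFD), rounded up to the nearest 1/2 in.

E90XX → F_EXX = 90 ksi.
Throat t_e = 0.707 × 0.4375 = 0.3093 in.
φr_n = 0.75 × 0.6 × 90 × 0.3093 = 12.53 kip/in.
L_req = P_u / φr_n = 151 / 12.53 = 12.05 in total.
Per side: 12.05 / 2 = 6.027 in.
Round up → use L = 6.5 in on each side.

L = 6.5 in on each side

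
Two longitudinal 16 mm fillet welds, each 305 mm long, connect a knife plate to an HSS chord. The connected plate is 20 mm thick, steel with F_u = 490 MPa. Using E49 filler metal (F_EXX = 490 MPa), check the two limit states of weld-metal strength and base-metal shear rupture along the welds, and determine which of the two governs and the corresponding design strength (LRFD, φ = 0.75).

φR_n ≈ 1520 kN (weld metal governs)

t_e = 0.707 × 16 = 11.31 mm; L = 610 mm.
Weld metal: φR_n = 0.75 × 0.6 × 490 × 11.31 × 610 × 10⁻³ = 1522 kN.
Base metal (shear rupture): φR_n = 0.75 × 0.6 × 490 × 20 × 610 × 10⁻³ = 2690 kN.
Governing: weld metal.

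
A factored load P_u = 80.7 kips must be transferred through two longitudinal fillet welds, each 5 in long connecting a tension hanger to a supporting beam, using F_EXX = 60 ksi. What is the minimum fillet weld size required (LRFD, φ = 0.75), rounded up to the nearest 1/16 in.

Total weld length L = 10 in.
Required throat t_e = P_u / (φ × 0.6 F_EXX × L) = 80.7 / (0.75 × 0.6 × 60 × 10) = 0.2989 in.
Required leg w = t_e / 0.707 = 0.4228 in → use 7/16 in.

w = 7/16 in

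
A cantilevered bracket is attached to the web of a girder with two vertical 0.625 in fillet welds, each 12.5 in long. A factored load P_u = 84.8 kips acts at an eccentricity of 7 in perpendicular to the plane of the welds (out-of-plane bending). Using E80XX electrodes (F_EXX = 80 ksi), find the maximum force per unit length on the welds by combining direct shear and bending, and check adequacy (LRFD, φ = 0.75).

L_w = 2 × 12.5 = 25 in; section modulus (unit throat) S = 2 × L²/6 = 52.08 in².
Direct shear f_v = P/L_w = 84.8/25 = 3.392 kip/in.
Moment M = P × e = 84.8 × 7 = 593.6 kip·in; bending f_b = M/S = 11.4 kip/in.
f_max = √(f_v² + f_b²) = √(3.392² + 11.4²) = 11.89 kip/in.
φr_n = 0.75 × 0.6 × 80 × (0.707 × 0.625) = 15.91 kip/in → adequate.

f_max ≈ 11.9 kip/in; adequate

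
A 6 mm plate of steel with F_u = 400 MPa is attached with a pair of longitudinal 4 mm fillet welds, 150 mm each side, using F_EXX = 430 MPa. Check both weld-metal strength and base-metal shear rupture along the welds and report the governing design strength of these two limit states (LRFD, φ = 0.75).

φR_n ≈ 164 kN (weld metal governs)

t_e = 0.707 × 4 = 2.828 mm; L = 300 mm.
Weld metal: φR_n = 0.75 × 0.6 × 430 × 2.828 × 300 × 10⁻³ = 164.2 kN.
Base metal (shear rupture): φR_n = 0.75 × 0.6 × 400 × 6 × 300 × 10⁻³ = 324 kN.
Governing: weld metal.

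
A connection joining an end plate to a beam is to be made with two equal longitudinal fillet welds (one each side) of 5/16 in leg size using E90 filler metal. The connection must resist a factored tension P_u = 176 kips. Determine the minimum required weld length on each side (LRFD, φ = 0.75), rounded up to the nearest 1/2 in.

E90XX → F_EXX = 90 ksi.
Throat t_e = 0.707 × 0.3125 = 0.2209 in.
φr_n = 0.75 × 0.6 × 90 × 0.2209 = 8.948 kips/in.
L_req = P_u / φr_n = 176 / 8.948 = 19.67 in total.
Per side: 19.67 / 2 = 9.835 in.
Round up → use L = 10 in on each side.

L = 10 in on each side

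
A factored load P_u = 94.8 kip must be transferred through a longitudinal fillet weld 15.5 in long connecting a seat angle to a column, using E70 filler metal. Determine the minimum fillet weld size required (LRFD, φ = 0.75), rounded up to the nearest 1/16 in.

w = 5/16 in

E70XX → F_EXX = 70 ksi.
Total weld length L = 15.5 in.
Required throat t_e = P_u / (φ × 0.6 F_EXX × L) = 94.8 / (0.75 × 0.6 × 70 × 15.5) = 0.1942 in.
Required leg w = t_e / 0.707 = 0.2746 in → use 5/16 in.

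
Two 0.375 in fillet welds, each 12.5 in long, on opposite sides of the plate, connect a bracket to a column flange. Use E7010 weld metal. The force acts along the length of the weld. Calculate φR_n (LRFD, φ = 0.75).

φR_n ≈ 209 kip

E70XX → F_EXX = 70 ksi.
Effective throat t_e = 0.707 × 0.375 = 0.2651 in.
Total length L = 25 in; A_we = 0.2651 × 25 = 6.628 in².
F_nw = 0.6 F_EXX = 0.6 × 70 = 42 ksi.
φR_n = 0.75 × 42 × 6.628 = 208.8 kip.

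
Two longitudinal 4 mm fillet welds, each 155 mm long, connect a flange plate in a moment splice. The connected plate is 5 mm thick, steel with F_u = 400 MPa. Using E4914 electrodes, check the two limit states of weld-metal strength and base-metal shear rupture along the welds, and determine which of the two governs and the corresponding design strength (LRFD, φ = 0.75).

φR_n ≈ 193 kN (weld metal governs)

E49XX → F_EXX = 490 MPa.
t_e = 0.707 × 4 = 2.828 mm; L = 310 mm.
Weld metal: φR_n = 0.75 × 0.6 × 490 × 2.828 × 310 × 10⁻³ = 193.3 kN.
Base metal (shear rupture): φR_n = 0.75 × 0.6 × 400 × 5 × 310 × 10⁻³ = 279 kN.
Governing: weld metal.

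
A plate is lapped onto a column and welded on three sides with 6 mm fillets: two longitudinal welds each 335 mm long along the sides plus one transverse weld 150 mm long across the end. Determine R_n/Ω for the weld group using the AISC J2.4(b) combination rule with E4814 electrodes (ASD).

R_n/Ω ≈ 501 kN

E48XX → F_EXX = 480 MPa.
t_e = 0.707 × 6 = 4.242 mm.
R_nwl = 0.6 × 480 × 4.242 × 670 × 10⁻³ = 818.5 kN (longitudinal, 2 welds).
R_nwt = 0.6 × 480 × 4.242 × 150 × 10⁻³ = 183.3 kN (transverse, base value).
(i) R_nwl + R_nwt = 1002 kN; (ii) 0.85 R_nwl + 1.5 R_nwt = 970.6 kN.
R_n = max = 1002 kN [governs: (i)]; R_n/Ω = 500.9 kN.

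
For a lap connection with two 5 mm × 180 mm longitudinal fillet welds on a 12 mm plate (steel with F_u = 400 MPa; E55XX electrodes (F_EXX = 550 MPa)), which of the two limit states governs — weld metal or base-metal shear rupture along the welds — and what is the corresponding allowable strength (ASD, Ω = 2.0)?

R_n/Ω ≈ 210 kN (weld metal governs)

t_e = 0.707 × 5 = 3.535 mm; L = 360 mm.
Weld metal: R_n/Ω = (1/2.0) × 0.6 × 550 × 3.535 × 360 × 10⁻³ = 210 kN.
Base metal (shear rupture): R_n/Ω = (1/2.0) × 0.6 × 400 × 12 × 360 × 10⁻³ = 518.4 kN.
Governing: weld metal.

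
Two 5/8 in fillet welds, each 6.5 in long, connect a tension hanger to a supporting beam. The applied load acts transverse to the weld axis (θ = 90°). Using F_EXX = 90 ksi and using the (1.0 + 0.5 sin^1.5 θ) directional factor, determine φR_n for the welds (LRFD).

t_e = 0.707 × 0.625 = 0.4419 in; A_we = 0.4419 × 13 = 5.744 in².
Directional factor: 1.0 + 0.5 sin^1.5(90°) = 1.5.
F_nw = 0.6 × 90 × 1.5 = 81 ksi.
φR_n = 0.75 × 81 × 5.744 = 349 kips.

φR_n ≈ 349 kips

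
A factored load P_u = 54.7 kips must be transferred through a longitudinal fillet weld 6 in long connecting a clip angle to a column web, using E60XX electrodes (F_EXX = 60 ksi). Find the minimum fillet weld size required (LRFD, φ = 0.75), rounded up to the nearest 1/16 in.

Total weld length L = 6 in.
Required throat t_e = P_u / (φ × 0.6 F_EXX × L) = 54.7 / (0.75 × 0.6 × 60 × 6) = 0.3377 in.
Required leg w = t_e / 0.707 = 0.4776 in → use 1/2 in.

w = 1/2 in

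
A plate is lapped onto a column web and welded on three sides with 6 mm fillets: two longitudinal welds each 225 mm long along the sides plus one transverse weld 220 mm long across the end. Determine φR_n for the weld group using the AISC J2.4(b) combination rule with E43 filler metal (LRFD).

φR_n ≈ 585 kN

E43XX → F_EXX = 430 MPa.
t_e = 0.707 × 6 = 4.242 mm.
R_nwl = 0.6 × 430 × 4.242 × 450 × 10⁻³ = 492.5 kN (longitudinal, 2 welds).
R_nwt = 0.6 × 430 × 4.242 × 220 × 10⁻³ = 240.8 kN (transverse, base value).
(i) R_nwl + R_nwt = 733.3 kN; (ii) 0.85 R_nwl + 1.5 R_nwt = 779.8 kN.
R_n = max = 779.8 kN [governs: (ii)]; φR_n = 584.8 kN.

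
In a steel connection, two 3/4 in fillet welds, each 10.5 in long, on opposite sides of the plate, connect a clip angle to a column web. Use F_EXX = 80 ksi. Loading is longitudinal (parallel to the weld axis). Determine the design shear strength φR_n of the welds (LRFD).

φR_n ≈ 401 kip

Effective throat t_e = 0.707 × 0.75 = 0.5302 in.
Total length L = 21 in; A_we = 0.5302 × 21 = 11.14 in².
F_nw = 0.6 F_EXX = 0.6 × 80 = 48 ksi.
φR_n = 0.75 × 48 × 11.14 = 400.9 kip.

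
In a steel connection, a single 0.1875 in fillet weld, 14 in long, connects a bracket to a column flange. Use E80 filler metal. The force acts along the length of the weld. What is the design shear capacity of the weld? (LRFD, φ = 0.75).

φR_n ≈ 66.8 kip

E80XX → F_EXX = 80 ksi.
Effective throat t_e = 0.707 × 0.1875 = 0.1326 in.
Total length L = 14 in; A_we = 0.1326 × 14 = 1.856 in².
F_nw = 0.6 F_EXX = 0.6 × 80 = 48 ksi.
φR_n = 0.75 × 48 × 1.856 = 66.81 kip.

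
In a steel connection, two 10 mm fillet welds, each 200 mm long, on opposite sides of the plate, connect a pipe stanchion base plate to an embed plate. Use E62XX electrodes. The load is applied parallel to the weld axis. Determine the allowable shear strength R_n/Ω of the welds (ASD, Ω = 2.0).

E62XX → F_EXX = 620 MPa.
Effective throat t_e = 0.707 × 10 = 7.07 mm.
Total length L = 400 mm; A_we = 7.07 × 400 = 2828 mm².
F_nw = 0.6 F_EXX = 0.6 × 620 = 372 MPa.
R_n = 372 × 2828 × 10⁻³ = 1052 kN; R_n/Ω = 1052/2.0 = 526 kN.

R_n/Ω ≈ 526 kN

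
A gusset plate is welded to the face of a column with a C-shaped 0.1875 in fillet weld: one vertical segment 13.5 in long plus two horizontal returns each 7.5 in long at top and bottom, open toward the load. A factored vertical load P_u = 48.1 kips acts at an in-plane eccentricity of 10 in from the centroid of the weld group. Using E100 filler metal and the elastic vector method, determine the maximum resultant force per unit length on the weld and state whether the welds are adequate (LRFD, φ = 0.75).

E100XX → F_EXX = 100 ksi.
Total weld length L_w = 28.5 in. Treat welds as unit-width lines.
Centroid: x̄ = 2×7.5×3.75 / 28.5 = 1.974 in from the vertical weld.
Polar moment about centroid: J = I_x + I_y = [13.5³/12 + 2×7.5×6.75²] + [13.5×1.974² + 2(7.5³/12 + 7.5×1.776²)] = 1059 in³.
Direct shear f_v = P/L_w = 48.1 / 28.5 = 1.688 kip/in (vertical).
Torsion M = P·e = 48.1 × 10 = 481 kip·in.
Critical point at (x, y) = (5.526, 6.75) from centroid. f_tx = M·y/J = 3.067 kip/in; f_ty = M·x/J = 2.511 kip/in.
Resultant f_max = √[f_tx² + (f_v + f_ty)²] = √[3.067² + (1.688 + 2.511)²] = 5.199 kip/in.
Capacity per unit length: φr_n = 0.75 × 0.6 × 100 × (0.707 × 0.1875) = 5.965 kip/in.
5.199 ≤ 5.965 → adequate.

f_max ≈ 5.2 kip/in; adequate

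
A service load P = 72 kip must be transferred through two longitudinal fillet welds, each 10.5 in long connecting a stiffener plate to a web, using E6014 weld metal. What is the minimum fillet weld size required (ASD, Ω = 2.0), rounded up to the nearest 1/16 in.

E60XX → F_EXX = 60 ksi.
Total weld length L = 21 in.
Required throat t_e = P × Ω / (0.6 F_EXX × L) = 72 × 2.0 / (0.6 × 60 × 21) = 0.1905 in.
Required leg w = t_e / 0.707 = 0.2694 in → use 5/16 in.

w = 5/16 in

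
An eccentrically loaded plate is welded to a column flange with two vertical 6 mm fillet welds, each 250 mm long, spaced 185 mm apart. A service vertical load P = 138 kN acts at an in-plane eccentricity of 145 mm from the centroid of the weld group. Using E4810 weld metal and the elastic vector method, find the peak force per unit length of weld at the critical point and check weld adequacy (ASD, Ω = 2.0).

f_max ≈ 655 N/mm; NOT adequate

E48XX → F_EXX = 480 MPa.
Total weld length L_w = 500 mm. Treat welds as unit-width lines.
Polar moment about centroid: J = 2[d³/12 + d(b/2)²] = 2[250³/12 + 250×92.5²] = 6882000 mm³.
Direct shear f_v = P/L_w = 138×10³ / 500 = 276 N/mm (vertical).
Torsion M = P·e = 138×10³ × 145 = 20010000 N·mm.
Critical point at (x, y) = (92.5, 125) from centroid. f_tx = M·y/J = 363.4 N/mm; f_ty = M·x/J = 268.9 N/mm.
Resultant f_max = √[f_tx² + (f_v + f_ty)²] = √[363.4² + (276 + 268.9)²] = 655 N/mm.
Capacity per unit length: r_n/Ω = (1/2.0) × 0.6 × 480 × (0.707 × 6) = 610.8 N/mm.
655 > 610.8 → NOT adequate.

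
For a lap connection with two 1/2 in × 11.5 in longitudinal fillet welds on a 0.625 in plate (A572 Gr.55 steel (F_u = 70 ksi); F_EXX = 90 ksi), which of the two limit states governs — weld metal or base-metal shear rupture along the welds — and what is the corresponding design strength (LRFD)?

φR_n ≈ 329 kips (weld metal governs)

t_e = 0.707 × 0.5 = 0.3535 in; L = 23 in.
Weld metal: φR_n = 0.75 × 0.6 × 90 × 0.3535 × 23 = 329.3 kips.
Base metal (shear rupture): φR_n = 0.75 × 0.6 × 70 × 0.625 × 23 = 452.8 kips.
Governing: weld metal.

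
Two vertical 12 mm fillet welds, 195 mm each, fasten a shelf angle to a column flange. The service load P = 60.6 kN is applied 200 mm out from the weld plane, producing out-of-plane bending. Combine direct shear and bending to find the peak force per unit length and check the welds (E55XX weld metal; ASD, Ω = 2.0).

E55XX → F_EXX = 550 MPa.
L_w = 2 × 195 = 390 mm; section modulus (unit throat) S = 2 × L²/6 = 12680 mm².
Direct shear f_v = P/L_w = 60.6×10³/390 = 155.4 N/mm.
Moment M = P × e = 60.6×10³ × 200 = 12120000 N·mm; bending f_b = M/S = 956.2 N/mm.
f_max = √(f_v² + f_b²) = √(155.4² + 956.2²) = 968.8 N/mm.
r_n/Ω = (1/2.0) × 0.6 × 550 × (0.707 × 12) = 1400 N/mm → adequate.

f_max ≈ 969 N/mm; adequate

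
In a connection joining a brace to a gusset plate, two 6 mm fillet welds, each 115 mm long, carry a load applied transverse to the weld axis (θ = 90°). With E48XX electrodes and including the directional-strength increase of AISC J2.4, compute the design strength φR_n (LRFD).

E48XX → F_EXX = 480 MPa.
t_e = 0.707 × 6 = 4.242 mm; A_we = 4.242 × 230 = 975.7 mm².
Directional factor: 1.0 + 0.5 sin^1.5(90°) = 1.5.
F_nw = 0.6 × 480 × 1.5 = 432 MPa.
φR_n = 0.75 × 432 × 975.7 × 10⁻³ = 316.1 kN.

φR_n ≈ 316 kN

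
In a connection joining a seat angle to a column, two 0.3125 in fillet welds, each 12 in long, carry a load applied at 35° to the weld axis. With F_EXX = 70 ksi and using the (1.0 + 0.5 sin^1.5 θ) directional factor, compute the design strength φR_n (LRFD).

t_e = 0.707 × 0.3125 = 0.2209 in; A_we = 0.2209 × 24 = 5.302 in².
Directional factor: 1.0 + 0.5 sin^1.5(35°) = 1.217.
F_nw = 0.6 × 70 × 1.217 = 51.12 ksi.
φR_n = 0.75 × 51.12 × 5.302 = 203.3 kips.

φR_n ≈ 203 kips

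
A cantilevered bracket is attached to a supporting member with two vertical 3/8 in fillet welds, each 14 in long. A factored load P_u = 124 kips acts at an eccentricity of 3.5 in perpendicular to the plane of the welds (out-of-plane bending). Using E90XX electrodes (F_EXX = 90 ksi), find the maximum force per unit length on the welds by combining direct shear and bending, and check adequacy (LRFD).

L_w = 2 × 14 = 28 in; section modulus (unit throat) S = 2 × L²/6 = 65.33 in².
Direct shear f_v = P/L_w = 124/28 = 4.429 kip/in.
Moment M = P × e = 124 × 3.5 = 434 kip·in; bending f_b = M/S = 6.643 kip/in.
f_max = √(f_v² + f_b²) = √(4.429² + 6.643²) = 7.984 kip/in.
φr_n = 0.75 × 0.6 × 90 × (0.707 × 0.375) = 10.74 kip/in → adequate.

f_max ≈ 7.98 kip/in; adequate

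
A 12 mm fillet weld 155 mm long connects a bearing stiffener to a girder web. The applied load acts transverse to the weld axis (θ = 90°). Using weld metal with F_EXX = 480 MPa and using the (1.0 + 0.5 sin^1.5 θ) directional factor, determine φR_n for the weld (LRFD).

φR_n ≈ 426 kN

t_e = 0.707 × 12 = 8.484 mm; A_we = 8.484 × 155 = 1315 mm².
Directional factor: 1.0 + 0.5 sin^1.5(90°) = 1.5.
F_nw = 0.6 × 480 × 1.5 = 432 MPa.
φR_n = 0.75 × 432 × 1315 × 10⁻³ = 426.1 kN.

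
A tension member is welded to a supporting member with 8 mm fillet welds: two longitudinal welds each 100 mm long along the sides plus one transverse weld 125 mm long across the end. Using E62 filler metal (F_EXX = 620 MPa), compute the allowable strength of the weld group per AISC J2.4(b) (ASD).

t_e = 0.707 × 8 = 5.656 mm.
R_nwl = 0.6 × 620 × 5.656 × 200 × 10⁻³ = 420.8 kN (longitudinal, 2 welds).
R_nwt = 0.6 × 620 × 5.656 × 125 × 10⁻³ = 263 kN (transverse, base value).
(i) R_nwl + R_nwt = 683.8 kN; (ii) 0.85 R_nwl + 1.5 R_nwt = 752.2 kN.
R_n = max = 752.2 kN [governs: (ii)]; R_n/Ω = 376.1 kN.

R_n/Ω ≈ 376 kN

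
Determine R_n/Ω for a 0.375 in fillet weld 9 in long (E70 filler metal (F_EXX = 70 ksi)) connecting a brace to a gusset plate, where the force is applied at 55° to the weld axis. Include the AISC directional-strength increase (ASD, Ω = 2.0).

R_n/Ω ≈ 68.7 kips

t_e = 0.707 × 0.375 = 0.2651 in; A_we = 0.2651 × 9 = 2.386 in².
Directional factor: 1.0 + 0.5 sin^1.5(55°) = 1.371.
F_nw = 0.6 × 70 × 1.371 = 57.57 ksi.
R_n/Ω = (57.57 × 2.386) / 2.0 = 68.68 kips.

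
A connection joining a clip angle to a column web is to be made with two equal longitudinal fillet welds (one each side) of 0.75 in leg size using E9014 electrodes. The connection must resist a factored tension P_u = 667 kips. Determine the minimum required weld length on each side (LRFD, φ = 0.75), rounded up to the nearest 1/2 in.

E90XX → F_EXX = 90 ksi.
Throat t_e = 0.707 × 0.75 = 0.5302 in.
φr_n = 0.75 × 0.6 × 90 × 0.5302 = 21.48 kips/in.
L_req = P_u / φr_n = 667 / 21.48 = 31.06 in total.
Per side: 31.06 / 2 = 15.53 in.
Round up → use L = 16 in on each side.

L = 16 in on each side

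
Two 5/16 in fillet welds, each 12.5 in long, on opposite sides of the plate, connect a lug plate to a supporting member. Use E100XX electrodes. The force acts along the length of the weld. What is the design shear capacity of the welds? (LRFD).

E100XX → F_EXX = 100 ksi.
Effective throat t_e = 0.707 × 0.3125 = 0.2209 in.
Total length L = 25 in; A_we = 0.2209 × 25 = 5.523 in².
F_nw = 0.6 F_EXX = 0.6 × 100 = 60 ksi.
φR_n = 0.75 × 60 × 5.523 = 248.6 kip.

φR_n ≈ 249 kip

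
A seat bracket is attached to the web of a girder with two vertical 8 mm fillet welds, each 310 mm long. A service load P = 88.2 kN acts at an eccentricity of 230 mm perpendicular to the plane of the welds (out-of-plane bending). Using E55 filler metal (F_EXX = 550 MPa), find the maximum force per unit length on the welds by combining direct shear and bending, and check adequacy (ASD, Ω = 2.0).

f_max ≈ 649 N/mm; adequate

L_w = 2 × 310 = 620 mm; section modulus (unit throat) S = 2 × L²/6 = 32030 mm².
Direct shear f_v = P/L_w = 88.2×10³/620 = 142.3 N/mm.
Moment M = P × e = 88.2×10³ × 230 = 20286000 N·mm; bending f_b = M/S = 633.3 N/mm.
f_max = √(f_v² + f_b²) = √(142.3² + 633.3²) = 649.1 N/mm.
r_n/Ω = (1/2.0) × 0.6 × 550 × (0.707 × 8) = 933.2 N/mm → adequate.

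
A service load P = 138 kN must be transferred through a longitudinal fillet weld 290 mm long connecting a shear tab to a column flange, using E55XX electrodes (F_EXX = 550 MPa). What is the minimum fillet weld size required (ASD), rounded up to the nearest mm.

w = 5 mm

Total weld length L = 290 mm.
Required throat t_e = P × Ω / (0.6 F_EXX × L) = 138 × 2.0 / (0.6 × 550 × 290 × 10⁻³) = 2.884 mm.
Required leg w = t_e / 0.707 = 4.079 mm → use 5 mm.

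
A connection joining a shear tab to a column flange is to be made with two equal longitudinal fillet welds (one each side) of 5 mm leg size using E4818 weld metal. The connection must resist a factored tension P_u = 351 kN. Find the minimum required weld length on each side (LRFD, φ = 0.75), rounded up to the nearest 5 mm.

E48XX → F_EXX = 480 MPa.
Throat t_e = 0.707 × 5 = 3.535 mm.
φr_n = 0.75 × 0.6 × 480 × 3.535 × 10⁻³ = 0.7636 kN/mm.
L_req = P_u / φr_n = 351 / 0.7636 = 459.7 mm total.
Per side: 459.7 / 2 = 229.8 mm.
Round up → use L = 230 mm on each side.

L = 230 mm on each side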